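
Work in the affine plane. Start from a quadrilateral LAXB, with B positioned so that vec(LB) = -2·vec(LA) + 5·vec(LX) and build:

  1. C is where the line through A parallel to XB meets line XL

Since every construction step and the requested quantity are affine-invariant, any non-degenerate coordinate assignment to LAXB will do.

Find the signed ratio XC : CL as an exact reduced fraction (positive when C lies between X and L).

Work in coordinates with L = (0, 0), A = (1, 0), X = (0, 1), B = (-2, 5).
1. C is where the line through A parallel to XB meets line XL ⇒ C = (0, 2)
C = X + t·(L−X) with t = -1, so XC:CL = t:(1−t) = -1:2

XC:CL = -1/2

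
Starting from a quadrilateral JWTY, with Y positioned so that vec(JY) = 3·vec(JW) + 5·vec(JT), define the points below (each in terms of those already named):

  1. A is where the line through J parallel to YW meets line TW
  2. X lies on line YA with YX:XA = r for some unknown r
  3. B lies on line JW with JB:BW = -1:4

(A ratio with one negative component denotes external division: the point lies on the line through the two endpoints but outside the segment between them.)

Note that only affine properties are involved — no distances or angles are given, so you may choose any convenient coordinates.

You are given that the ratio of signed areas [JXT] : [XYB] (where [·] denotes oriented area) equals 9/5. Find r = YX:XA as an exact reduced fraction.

r = 3

Choose coordinates J = (0, 0), W = (1, 0), T = (0, 1), Y = (3, 5).
1. A is where the line through J parallel to YW meets line TW ⇒ A = (2/7, 5/7)
2. With YX:XA = r, write λ = r/(r+1) so X = Y + λ·(A−Y); X is affine-linear in λ
3. B lies on line JW with JB:BW = -1:4 ⇒ B = (-1/3, 0)
Every point depending on X is an affine combination of X and λ-independent points, so each such coordinate is linear in λ; the λ² term in each signed area is a multiple of (A−Y)×(A−Y) = 0, so 2·[JXT] and 2·[XYB] are each linear in λ. Evaluating at λ=0 and λ=1:
  2·[JXT] = -19/7·λ + 3,   2·[XYB] = 5/7·λ
So [JXT]:[XYB] = (-19/7·λ + 3) / (5/7·λ). Setting this equal to 9/5:
  -19/7·λ + 3 = 9/5·(5/7·λ)  ⇒  λ = 3/4
Then r = λ/(1−λ) = (3/4)/(1/4) = 3. Check: with r = 3, X = (27/28, 25/14) and [JXT]:[XYB] = 9/5 as required.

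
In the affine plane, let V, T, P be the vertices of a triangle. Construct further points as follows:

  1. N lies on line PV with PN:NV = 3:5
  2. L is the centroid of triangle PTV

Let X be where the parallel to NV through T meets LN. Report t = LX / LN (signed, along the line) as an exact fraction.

Work in coordinates with V = (0, 0), T = (1, 0), P = (0, 1).
1. N lies on line PV with PN:NV = 3:5 ⇒ N = (0, 5/8)
2. L is the centroid of triangle PTV ⇒ L = (1/3, 1/3)
through T parallel to NV: direction (0, -5/8); meets LN at X = (1, -1/4)
X = L + t·(N−L) with t = -2

t = -2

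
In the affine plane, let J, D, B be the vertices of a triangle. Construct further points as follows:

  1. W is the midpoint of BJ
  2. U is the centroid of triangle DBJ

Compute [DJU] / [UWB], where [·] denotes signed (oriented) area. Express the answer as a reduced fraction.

[DJU]:[UWB] = 2

Work in coordinates with J = (0, 0), D = (1, 0), B = (0, 1).
1. W is the midpoint of BJ ⇒ W = (0, 1/2)
2. U is the centroid of triangle DBJ ⇒ U = (1/3, 1/3)
2·[DJU] = -1/3, 2·[UWB] = -1/6
[DJU]:[UWB] = -1/3:-1/6 = 2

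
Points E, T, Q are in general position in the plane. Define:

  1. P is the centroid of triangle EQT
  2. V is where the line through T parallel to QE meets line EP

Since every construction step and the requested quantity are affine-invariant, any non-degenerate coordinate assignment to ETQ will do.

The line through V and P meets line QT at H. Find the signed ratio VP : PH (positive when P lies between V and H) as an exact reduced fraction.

VP:PH = -4

Work in coordinates with E = (0, 0), T = (1, 0), Q = (0, 1).
1. P is the centroid of triangle EQT ⇒ P = (1/3, 1/3)
2. V is where the line through T parallel to QE meets line EP ⇒ V = (1, 1)
line VP meets QT at H = (1/2, 1/2)
P = V + t·(H−V) with t = 4/3, so VP:PH = 4/3:-1/3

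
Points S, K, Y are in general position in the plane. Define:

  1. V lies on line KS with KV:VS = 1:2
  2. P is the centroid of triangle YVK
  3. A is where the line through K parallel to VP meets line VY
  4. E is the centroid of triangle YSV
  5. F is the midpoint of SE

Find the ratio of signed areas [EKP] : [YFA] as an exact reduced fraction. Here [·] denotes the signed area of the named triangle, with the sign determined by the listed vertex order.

Choose coordinates S = (0, 0), K = (1, 0), Y = (0, 1).
1. V lies on line KS with KV:VS = 1:2 ⇒ V = (2/3, 0)
2. P is the centroid of triangle YVK ⇒ P = (5/9, 1/3)
3. A is where the line through K parallel to VP meets line VY ⇒ A = (4/3, -1)
4. E is the centroid of triangle YSV ⇒ E = (2/9, 1/3)
5. F is the midpoint of SE ⇒ F = (1/9, 1/6)
2·[EKP] = 1/9, 2·[YFA] = 8/9
[EKP]:[YFA] = 1/9:8/9 = 1/8

[EKP]:[YFA] = 1/8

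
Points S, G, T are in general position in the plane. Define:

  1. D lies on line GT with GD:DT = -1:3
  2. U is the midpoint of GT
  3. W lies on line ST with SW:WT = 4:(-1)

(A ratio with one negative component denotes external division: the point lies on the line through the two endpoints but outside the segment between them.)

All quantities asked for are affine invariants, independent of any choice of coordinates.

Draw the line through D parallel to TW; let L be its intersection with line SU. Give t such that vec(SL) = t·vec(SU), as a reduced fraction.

t = 3

Set S = (0, 0), G = (1, 0), T = (0, 1); any affine frame gives the same invariant.
1. D lies on line GT with GD:DT = -1:3 ⇒ D = (3/2, -1/2)
2. U is the midpoint of GT ⇒ U = (1/2, 1/2)
3. W lies on line ST with SW:WT = 4:(-1) ⇒ W = (0, 4/3)
through D parallel to TW: direction (0, 1/3); meets SU at L = (3/2, 3/2)
L = S + t·(U−S) with t = 3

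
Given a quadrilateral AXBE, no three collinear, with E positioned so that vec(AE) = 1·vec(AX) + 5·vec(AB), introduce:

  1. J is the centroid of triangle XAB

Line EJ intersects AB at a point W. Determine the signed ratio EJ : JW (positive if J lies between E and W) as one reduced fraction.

EJ:JW = 2

Choose coordinates A = (0, 0), X = (1, 0), B = (0, 1), E = (1, 5).
1. J is the centroid of triangle XAB ⇒ J = (1/3, 1/3)
line EJ meets AB at W = (0, -2)
J = E + t·(W−E) with t = 2/3, so EJ:JW = 2/3:1/3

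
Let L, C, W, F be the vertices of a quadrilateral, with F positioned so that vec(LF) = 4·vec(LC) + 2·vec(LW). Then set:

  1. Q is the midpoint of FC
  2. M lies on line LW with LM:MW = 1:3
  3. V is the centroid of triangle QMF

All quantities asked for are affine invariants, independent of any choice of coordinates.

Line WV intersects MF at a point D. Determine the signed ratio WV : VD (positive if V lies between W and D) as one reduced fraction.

Assign L = (0, 0), C = (1, 0), W = (0, 1), F = (4, 2) — the answer is frame-independent, so this choice is without loss of generality.
1. Q is the midpoint of FC ⇒ Q = (5/2, 1)
2. M lies on line LW with LM:MW = 1:3 ⇒ M = (0, 1/4)
3. V is the centroid of triangle QMF ⇒ V = (13/6, 13/12)
line WV meets MF at D = (156/83, 89/83)
V = W + t·(D−W) with t = 83/72, so WV:VD = 83/72:-11/72

WV:VD = -83/11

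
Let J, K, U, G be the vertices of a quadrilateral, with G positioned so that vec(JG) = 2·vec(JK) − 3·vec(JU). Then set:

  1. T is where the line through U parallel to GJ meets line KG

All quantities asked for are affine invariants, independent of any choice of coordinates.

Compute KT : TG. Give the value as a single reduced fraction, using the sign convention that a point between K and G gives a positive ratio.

Work in coordinates with J = (0, 0), K = (1, 0), U = (0, 1), G = (2, -3).
1. T is where the line through U parallel to GJ meets line KG ⇒ T = (4/3, -1)
T = K + t·(G−K) with t = 1/3, so KT:TG = t:(1−t) = 1/3:2/3

KT:TG = 1/2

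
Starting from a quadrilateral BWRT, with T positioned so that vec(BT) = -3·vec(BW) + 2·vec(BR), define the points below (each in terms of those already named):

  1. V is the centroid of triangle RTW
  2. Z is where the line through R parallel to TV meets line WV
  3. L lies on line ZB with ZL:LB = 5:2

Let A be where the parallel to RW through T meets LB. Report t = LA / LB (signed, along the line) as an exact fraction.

t = -19/2

Choose coordinates B = (0, 0), W = (1, 0), R = (0, 1), T = (-3, 2).
1. V is the centroid of triangle RTW ⇒ V = (-2/3, 1)
2. Z is where the line through R parallel to TV meets line WV ⇒ Z = (-7/3, 2)
3. L lies on line ZB with ZL:LB = 5:2 ⇒ L = (-2/3, 4/7)
through T parallel to RW: direction (1, -1); meets LB at A = (-7, 6)
A = L + t·(B−L) with t = -19/2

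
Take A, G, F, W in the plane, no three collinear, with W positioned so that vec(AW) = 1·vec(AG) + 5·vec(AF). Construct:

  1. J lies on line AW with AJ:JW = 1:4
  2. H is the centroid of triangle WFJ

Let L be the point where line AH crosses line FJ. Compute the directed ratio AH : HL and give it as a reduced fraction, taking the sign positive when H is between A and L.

AH:HL = -7/4

Set A = (0, 0), G = (1, 0), F = (0, 1), W = (1, 5); any affine frame gives the same invariant.
1. J lies on line AW with AJ:JW = 1:4 ⇒ J = (1/5, 1)
2. H is the centroid of triangle WFJ ⇒ H = (2/5, 7/3)
line AH meets FJ at L = (6/35, 1)
H = A + t·(L−A) with t = 7/3, so AH:HL = 7/3:-4/3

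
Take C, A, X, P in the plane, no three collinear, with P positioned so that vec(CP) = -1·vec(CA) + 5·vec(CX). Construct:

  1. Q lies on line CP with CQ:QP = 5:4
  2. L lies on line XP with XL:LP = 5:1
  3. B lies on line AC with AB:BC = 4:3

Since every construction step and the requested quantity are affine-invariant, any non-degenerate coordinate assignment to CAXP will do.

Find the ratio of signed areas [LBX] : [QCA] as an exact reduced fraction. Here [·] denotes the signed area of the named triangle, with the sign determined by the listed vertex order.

Work in coordinates with C = (0, 0), A = (1, 0), X = (0, 1), P = (-1, 5).
1. Q lies on line CP with CQ:QP = 5:4 ⇒ Q = (-5/9, 25/9)
2. L lies on line XP with XL:LP = 5:1 ⇒ L = (-5/6, 13/3)
3. B lies on line AC with AB:BC = 4:3 ⇒ B = (3/7, 0)
2·[LBX] = -25/42, 2·[QCA] = 25/9
[LBX]:[QCA] = -25/42:25/9 = -3/14

[LBX]:[QCA] = -3/14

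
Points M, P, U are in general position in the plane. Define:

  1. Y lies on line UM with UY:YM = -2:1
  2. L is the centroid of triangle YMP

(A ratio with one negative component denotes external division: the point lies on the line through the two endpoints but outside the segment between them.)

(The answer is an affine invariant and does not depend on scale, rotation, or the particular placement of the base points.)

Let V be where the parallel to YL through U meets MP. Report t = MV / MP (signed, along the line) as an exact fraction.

Work in coordinates with M = (0, 0), P = (1, 0), U = (0, 1).
1. Y lies on line UM with UY:YM = -2:1 ⇒ Y = (0, -1)
2. L is the centroid of triangle YMP ⇒ L = (1/3, -1/3)
through U parallel to YL: direction (1/3, 2/3); meets MP at V = (-1/2, 0)
V = M + t·(P−M) with t = -1/2

t = -1/2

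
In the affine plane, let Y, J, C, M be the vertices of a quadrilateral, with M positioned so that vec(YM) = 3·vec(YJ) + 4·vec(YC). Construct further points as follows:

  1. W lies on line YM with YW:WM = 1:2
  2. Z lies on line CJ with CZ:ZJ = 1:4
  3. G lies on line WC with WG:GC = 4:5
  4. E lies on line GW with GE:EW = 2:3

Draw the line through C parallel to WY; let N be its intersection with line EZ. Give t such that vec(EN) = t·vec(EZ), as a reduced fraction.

Set Y = (0, 0), J = (1, 0), C = (0, 1), M = (3, 4); any affine frame gives the same invariant.
1. W lies on line YM with YW:WM = 1:2 ⇒ W = (1, 4/3)
2. Z lies on line CJ with CZ:ZJ = 1:4 ⇒ Z = (1/5, 4/5)
3. G lies on line WC with WG:GC = 4:5 ⇒ G = (5/9, 32/27)
4. E lies on line GW with GE:EW = 2:3 ⇒ E = (11/15, 56/45)
through C parallel to WY: direction (-1, -4/3); meets EZ at N = (-11/15, 1/45)
N = E + t·(Z−E) with t = 11/4

t = 11/4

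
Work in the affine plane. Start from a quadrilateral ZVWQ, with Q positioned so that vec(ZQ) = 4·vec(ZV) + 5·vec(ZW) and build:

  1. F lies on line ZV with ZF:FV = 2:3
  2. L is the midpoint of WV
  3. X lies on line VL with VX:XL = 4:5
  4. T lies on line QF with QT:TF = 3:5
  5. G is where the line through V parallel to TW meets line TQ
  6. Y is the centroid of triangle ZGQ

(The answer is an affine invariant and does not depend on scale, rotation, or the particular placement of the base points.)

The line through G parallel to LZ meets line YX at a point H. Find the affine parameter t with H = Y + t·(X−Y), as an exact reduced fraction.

Choose coordinates Z = (0, 0), V = (1, 0), W = (0, 1), Q = (4, 5).
1. F lies on line ZV with ZF:FV = 2:3 ⇒ F = (2/5, 0)
2. L is the midpoint of WV ⇒ L = (1/2, 1/2)
3. X lies on line VL with VX:XL = 4:5 ⇒ X = (7/9, 2/9)
4. T lies on line QF with QT:TF = 3:5 ⇒ T = (53/20, 25/8)
5. G is where the line through V parallel to TW meets line TQ ⇒ G = (-47/112, -255/224)
6. Y is the centroid of triangle ZGQ ⇒ Y = (401/336, 865/672)
through G parallel to LZ: direction (-1/2, -1/2); meets YX at H = (42305/62832, -5711/125664)
H = Y + t·(X−Y) with t = 234/187

t = 234/187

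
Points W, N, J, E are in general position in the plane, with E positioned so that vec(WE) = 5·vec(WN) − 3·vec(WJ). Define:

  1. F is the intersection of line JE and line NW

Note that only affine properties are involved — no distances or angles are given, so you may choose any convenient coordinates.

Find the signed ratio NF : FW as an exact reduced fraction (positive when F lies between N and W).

Work in coordinates with W = (0, 0), N = (1, 0), J = (0, 1), E = (5, -3).
1. F is the intersection of line JE and line NW ⇒ F = (5/4, 0)
F = N + t·(W−N) with t = -1/4, so NF:FW = t:(1−t) = -1/4:5/4

NF:FW = -1/5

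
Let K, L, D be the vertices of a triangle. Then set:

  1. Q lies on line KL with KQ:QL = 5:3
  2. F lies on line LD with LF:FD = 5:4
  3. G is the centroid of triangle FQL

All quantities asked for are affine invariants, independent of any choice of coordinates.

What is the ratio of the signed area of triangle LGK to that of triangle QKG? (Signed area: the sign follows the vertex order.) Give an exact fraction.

[LGK]:[QKG] = -8/5

Work in coordinates with K = (0, 0), L = (1, 0), D = (0, 1).
1. Q lies on line KL with KQ:QL = 5:3 ⇒ Q = (5/8, 0)
2. F lies on line LD with LF:FD = 5:4 ⇒ F = (4/9, 5/9)
3. G is the centroid of triangle FQL ⇒ G = (149/216, 5/27)
2·[LGK] = 5/27, 2·[QKG] = -25/216
[LGK]:[QKG] = 5/27:-25/216 = -8/5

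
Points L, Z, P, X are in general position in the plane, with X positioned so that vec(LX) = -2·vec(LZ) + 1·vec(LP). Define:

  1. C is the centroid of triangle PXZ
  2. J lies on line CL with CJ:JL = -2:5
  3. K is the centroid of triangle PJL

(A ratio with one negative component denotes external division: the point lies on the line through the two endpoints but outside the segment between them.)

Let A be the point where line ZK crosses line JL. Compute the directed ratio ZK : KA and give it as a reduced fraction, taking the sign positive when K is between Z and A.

ZK:KA = 5

Choose coordinates L = (0, 0), Z = (1, 0), P = (0, 1), X = (-2, 1).
1. C is the centroid of triangle PXZ ⇒ C = (-1/3, 2/3)
2. J lies on line CL with CJ:JL = -2:5 ⇒ J = (-5/9, 10/9)
3. K is the centroid of triangle PJL ⇒ K = (-5/27, 19/27)
line ZK meets JL at A = (-19/45, 38/45)
K = Z + t·(A−Z) with t = 5/6, so ZK:KA = 5/6:1/6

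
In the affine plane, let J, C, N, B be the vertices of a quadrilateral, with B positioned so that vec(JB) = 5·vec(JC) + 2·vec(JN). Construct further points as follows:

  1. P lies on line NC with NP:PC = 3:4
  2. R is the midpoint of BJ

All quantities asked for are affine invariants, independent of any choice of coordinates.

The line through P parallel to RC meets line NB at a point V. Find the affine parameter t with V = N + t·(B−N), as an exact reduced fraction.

t = 15/49

Set J = (0, 0), C = (1, 0), N = (0, 1), B = (5, 2); any affine frame gives the same invariant.
1. P lies on line NC with NP:PC = 3:4 ⇒ P = (3/7, 4/7)
2. R is the midpoint of BJ ⇒ R = (5/2, 1)
through P parallel to RC: direction (-3/2, -1); meets NB at V = (75/49, 64/49)
V = N + t·(B−N) with t = 15/49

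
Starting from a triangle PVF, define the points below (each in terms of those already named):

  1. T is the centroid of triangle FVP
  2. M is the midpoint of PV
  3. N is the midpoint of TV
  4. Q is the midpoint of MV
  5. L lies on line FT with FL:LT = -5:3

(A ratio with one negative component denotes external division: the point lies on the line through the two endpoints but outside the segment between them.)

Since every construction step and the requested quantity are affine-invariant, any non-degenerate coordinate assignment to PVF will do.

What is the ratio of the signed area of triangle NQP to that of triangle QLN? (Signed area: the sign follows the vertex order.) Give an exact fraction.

Work in coordinates with P = (0, 0), V = (1, 0), F = (0, 1).
1. T is the centroid of triangle FVP ⇒ T = (1/3, 1/3)
2. M is the midpoint of PV ⇒ M = (1/2, 0)
3. N is the midpoint of TV ⇒ N = (2/3, 1/6)
4. Q is the midpoint of MV ⇒ Q = (3/4, 0)
5. L lies on line FT with FL:LT = -5:3 ⇒ L = (5/6, -2/3)
2·[NQP] = -1/8, 2·[QLN] = -1/24
[NQP]:[QLN] = -1/8:-1/24 = 3

[NQP]:[QLN] = 3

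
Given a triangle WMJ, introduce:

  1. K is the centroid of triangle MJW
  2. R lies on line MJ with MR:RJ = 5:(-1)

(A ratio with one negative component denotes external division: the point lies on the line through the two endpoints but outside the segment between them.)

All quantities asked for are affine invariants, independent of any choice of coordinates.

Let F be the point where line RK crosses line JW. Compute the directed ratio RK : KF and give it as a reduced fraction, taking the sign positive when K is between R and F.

Work in coordinates with W = (0, 0), M = (1, 0), J = (0, 1).
1. K is the centroid of triangle MJW ⇒ K = (1/3, 1/3)
2. R lies on line MJ with MR:RJ = 5:(-1) ⇒ R = (-1/4, 5/4)
line RK meets JW at F = (0, 6/7)
K = R + t·(F−R) with t = 7/3, so RK:KF = 7/3:-4/3

RK:KF = -7/4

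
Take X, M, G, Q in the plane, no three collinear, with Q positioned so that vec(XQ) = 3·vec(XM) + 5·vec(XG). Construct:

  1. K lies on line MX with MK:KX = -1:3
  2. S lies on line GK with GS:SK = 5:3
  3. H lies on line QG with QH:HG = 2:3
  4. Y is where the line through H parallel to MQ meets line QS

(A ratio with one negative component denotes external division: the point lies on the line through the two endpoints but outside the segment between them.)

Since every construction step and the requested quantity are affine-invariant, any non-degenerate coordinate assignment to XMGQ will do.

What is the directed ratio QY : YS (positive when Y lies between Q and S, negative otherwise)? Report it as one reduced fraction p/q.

Choose coordinates X = (0, 0), M = (1, 0), G = (0, 1), Q = (3, 5).
1. K lies on line MX with MK:KX = -1:3 ⇒ K = (3/2, 0)
2. S lies on line GK with GS:SK = 5:3 ⇒ S = (15/16, 3/8)
3. H lies on line QG with QH:HG = 2:3 ⇒ H = (9/5, 17/5)
4. Y is where the line through H parallel to MQ meets line QS ⇒ Y = (-207/85, -611/85)
Y = Q + t·(S−Q) with t = 224/85, so QY:YS = t:(1−t) = 224/85:-139/85

QY:YS = -224/139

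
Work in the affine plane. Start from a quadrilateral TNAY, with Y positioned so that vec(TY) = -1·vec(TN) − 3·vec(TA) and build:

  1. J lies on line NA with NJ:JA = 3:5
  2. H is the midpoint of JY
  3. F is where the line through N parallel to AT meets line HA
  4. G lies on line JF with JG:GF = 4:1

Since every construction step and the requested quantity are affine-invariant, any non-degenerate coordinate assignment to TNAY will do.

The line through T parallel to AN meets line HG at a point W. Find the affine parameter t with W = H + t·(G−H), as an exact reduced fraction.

Work in coordinates with T = (0, 0), N = (1, 0), A = (0, 1), Y = (-1, -3).
1. J lies on line NA with NJ:JA = 3:5 ⇒ J = (5/8, 3/8)
2. H is the midpoint of JY ⇒ H = (-3/16, -21/16)
3. F is where the line through N parallel to AT meets line HA ⇒ F = (1, 40/3)
4. G lies on line JF with JG:GF = 4:1 ⇒ G = (37/40, 1289/120)
through T parallel to AN: direction (1, -1); meets HG at W = (-24/395, 24/395)
W = H + t·(G−H) with t = 9/79

t = 9/79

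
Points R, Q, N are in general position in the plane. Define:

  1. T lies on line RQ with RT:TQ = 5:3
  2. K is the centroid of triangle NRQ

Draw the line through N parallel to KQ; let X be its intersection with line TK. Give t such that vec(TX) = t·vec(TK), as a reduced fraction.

Work in coordinates with R = (0, 0), Q = (1, 0), N = (0, 1).
1. T lies on line RQ with RT:TQ = 5:3 ⇒ T = (5/8, 0)
2. K is the centroid of triangle NRQ ⇒ K = (1/3, 1/3)
through N parallel to KQ: direction (2/3, -1/3); meets TK at X = (-4/9, 11/9)
X = T + t·(K−T) with t = 11/3

t = 11/3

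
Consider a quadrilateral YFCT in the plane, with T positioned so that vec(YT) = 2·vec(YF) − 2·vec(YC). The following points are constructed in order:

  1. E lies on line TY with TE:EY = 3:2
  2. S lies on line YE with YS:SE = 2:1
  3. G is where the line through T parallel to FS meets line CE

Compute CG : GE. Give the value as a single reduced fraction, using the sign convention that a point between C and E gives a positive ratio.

Set Y = (0, 0), F = (1, 0), C = (0, 1), T = (2, -2); any affine frame gives the same invariant.
1. E lies on line TY with TE:EY = 3:2 ⇒ E = (4/5, -4/5)
2. S lies on line YE with YS:SE = 2:1 ⇒ S = (8/15, -8/15)
3. G is where the line through T parallel to FS meets line CE ⇒ G = (148/95, -238/95)
G = C + t·(E−C) with t = 37/19, so CG:GE = t:(1−t) = 37/19:-18/19

CG:GE = -37/18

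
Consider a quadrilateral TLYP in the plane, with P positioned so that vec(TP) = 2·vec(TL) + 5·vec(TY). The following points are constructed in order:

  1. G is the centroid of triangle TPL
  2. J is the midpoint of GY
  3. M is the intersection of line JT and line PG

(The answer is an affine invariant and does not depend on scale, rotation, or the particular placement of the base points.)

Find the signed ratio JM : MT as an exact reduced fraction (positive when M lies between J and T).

Choose coordinates T = (0, 0), L = (1, 0), Y = (0, 1), P = (2, 5).
1. G is the centroid of triangle TPL ⇒ G = (1, 5/3)
2. J is the midpoint of GY ⇒ J = (1/2, 4/3)
3. M is the intersection of line JT and line PG ⇒ M = (5/2, 20/3)
M = J + t·(T−J) with t = -4, so JM:MT = t:(1−t) = -4:5

JM:MT = -4/5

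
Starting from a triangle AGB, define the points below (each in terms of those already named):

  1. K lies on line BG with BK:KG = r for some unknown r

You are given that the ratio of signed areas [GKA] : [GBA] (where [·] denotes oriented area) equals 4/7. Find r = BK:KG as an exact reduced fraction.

r = 3/4

Work in coordinates with A = (0, 0), G = (1, 0), B = (0, 1).
1. With BK:KG = r, write λ = r/(r+1) so K = B + λ·(G−B); K is affine-linear in λ
Every point depending on K is an affine combination of K and λ-independent points, so each such coordinate is linear in λ; the λ² term in each signed area is a multiple of (G−B)×(G−B) = 0, so 2·[GKA] and 2·[GBA] are each linear in λ. Evaluating at λ=0 and λ=1:
  2·[GKA] = −λ + 1,   2·[GBA] = 1
So [GKA]:[GBA] = (−λ + 1) / (1). Setting this equal to 4/7:
  −λ + 1 = 4/7·(1)  ⇒  λ = 3/7
Then r = λ/(1−λ) = (3/7)/(4/7) = 3/4. Check: with r = 3/4, K = (3/7, 4/7) and [GKA]:[GBA] = 4/7 as required.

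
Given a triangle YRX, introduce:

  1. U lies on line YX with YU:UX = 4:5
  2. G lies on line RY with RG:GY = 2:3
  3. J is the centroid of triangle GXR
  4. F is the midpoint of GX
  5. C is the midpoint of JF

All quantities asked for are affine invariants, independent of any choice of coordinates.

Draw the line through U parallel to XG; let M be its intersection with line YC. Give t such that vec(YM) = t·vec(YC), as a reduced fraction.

t = 2/5

Choose coordinates Y = (0, 0), R = (1, 0), X = (0, 1).
1. U lies on line YX with YU:UX = 4:5 ⇒ U = (0, 4/9)
2. G lies on line RY with RG:GY = 2:3 ⇒ G = (3/5, 0)
3. J is the centroid of triangle GXR ⇒ J = (8/15, 1/3)
4. F is the midpoint of GX ⇒ F = (3/10, 1/2)
5. C is the midpoint of JF ⇒ C = (5/12, 5/12)
through U parallel to XG: direction (3/5, -1); meets YC at M = (1/6, 1/6)
M = Y + t·(C−Y) with t = 2/5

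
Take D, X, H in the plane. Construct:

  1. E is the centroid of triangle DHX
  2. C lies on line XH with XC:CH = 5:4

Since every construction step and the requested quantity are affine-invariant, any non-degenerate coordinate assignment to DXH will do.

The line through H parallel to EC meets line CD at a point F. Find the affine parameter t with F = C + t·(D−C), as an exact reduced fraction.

t = 4

Choose coordinates D = (0, 0), X = (1, 0), H = (0, 1).
1. E is the centroid of triangle DHX ⇒ E = (1/3, 1/3)
2. C lies on line XH with XC:CH = 5:4 ⇒ C = (4/9, 5/9)
through H parallel to EC: direction (1/9, 2/9); meets CD at F = (-4/3, -5/3)
F = C + t·(D−C) with t = 4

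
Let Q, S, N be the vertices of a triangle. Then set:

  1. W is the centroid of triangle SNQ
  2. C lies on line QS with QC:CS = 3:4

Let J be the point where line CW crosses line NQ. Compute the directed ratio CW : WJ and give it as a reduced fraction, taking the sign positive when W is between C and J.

Assign Q = (0, 0), S = (1, 0), N = (0, 1) — the answer is frame-independent, so this choice is without loss of generality.
1. W is the centroid of triangle SNQ ⇒ W = (1/3, 1/3)
2. C lies on line QS with QC:CS = 3:4 ⇒ C = (3/7, 0)
line CW meets NQ at J = (0, 3/2)
W = C + t·(J−C) with t = 2/9, so CW:WJ = 2/9:7/9

CW:WJ = 2/7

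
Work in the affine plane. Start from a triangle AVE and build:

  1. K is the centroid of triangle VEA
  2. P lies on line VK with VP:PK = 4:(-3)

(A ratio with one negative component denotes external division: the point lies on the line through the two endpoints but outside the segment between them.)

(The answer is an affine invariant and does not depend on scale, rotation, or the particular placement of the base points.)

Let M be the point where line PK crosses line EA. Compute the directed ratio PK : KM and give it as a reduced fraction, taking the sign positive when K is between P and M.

Assign A = (0, 0), V = (1, 0), E = (0, 1) — the answer is frame-independent, so this choice is without loss of generality.
1. K is the centroid of triangle VEA ⇒ K = (1/3, 1/3)
2. P lies on line VK with VP:PK = 4:(-3) ⇒ P = (-5/3, 4/3)
line PK meets EA at M = (0, 1/2)
K = P + t·(M−P) with t = 6/5, so PK:KM = 6/5:-1/5

PK:KM = -6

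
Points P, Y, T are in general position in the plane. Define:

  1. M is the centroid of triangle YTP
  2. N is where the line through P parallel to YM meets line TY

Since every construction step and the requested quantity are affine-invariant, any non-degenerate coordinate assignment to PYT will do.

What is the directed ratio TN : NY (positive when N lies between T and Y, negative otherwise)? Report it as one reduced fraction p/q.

Set P = (0, 0), Y = (1, 0), T = (0, 1); any affine frame gives the same invariant.
1. M is the centroid of triangle YTP ⇒ M = (1/3, 1/3)
2. N is where the line through P parallel to YM meets line TY ⇒ N = (2, -1)
N = T + t·(Y−T) with t = 2, so TN:NY = t:(1−t) = 2:-1

TN:NY = -2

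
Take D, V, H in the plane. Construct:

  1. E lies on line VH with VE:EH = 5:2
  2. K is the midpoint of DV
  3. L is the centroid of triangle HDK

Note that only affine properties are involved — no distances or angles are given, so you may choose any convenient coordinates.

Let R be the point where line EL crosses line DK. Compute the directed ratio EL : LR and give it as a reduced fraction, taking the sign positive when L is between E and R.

Set D = (0, 0), V = (1, 0), H = (0, 1); any affine frame gives the same invariant.
1. E lies on line VH with VE:EH = 5:2 ⇒ E = (2/7, 5/7)
2. K is the midpoint of DV ⇒ K = (1/2, 0)
3. L is the centroid of triangle HDK ⇒ L = (1/6, 1/3)
line EL meets DK at R = (1/16, 0)
L = E + t·(R−E) with t = 8/15, so EL:LR = 8/15:7/15

EL:LR = 8/7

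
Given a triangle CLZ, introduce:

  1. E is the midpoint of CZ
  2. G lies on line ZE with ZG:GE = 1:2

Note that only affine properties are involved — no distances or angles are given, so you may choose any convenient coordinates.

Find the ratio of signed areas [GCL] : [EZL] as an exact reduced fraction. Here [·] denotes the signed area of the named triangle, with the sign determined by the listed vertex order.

Set C = (0, 0), L = (1, 0), Z = (0, 1); any affine frame gives the same invariant.
1. E is the midpoint of CZ ⇒ E = (0, 1/2)
2. G lies on line ZE with ZG:GE = 1:2 ⇒ G = (0, 5/6)
2·[GCL] = 5/6, 2·[EZL] = -1/2
[GCL]:[EZL] = 5/6:-1/2 = -5/3

[GCL]:[EZL] = -5/3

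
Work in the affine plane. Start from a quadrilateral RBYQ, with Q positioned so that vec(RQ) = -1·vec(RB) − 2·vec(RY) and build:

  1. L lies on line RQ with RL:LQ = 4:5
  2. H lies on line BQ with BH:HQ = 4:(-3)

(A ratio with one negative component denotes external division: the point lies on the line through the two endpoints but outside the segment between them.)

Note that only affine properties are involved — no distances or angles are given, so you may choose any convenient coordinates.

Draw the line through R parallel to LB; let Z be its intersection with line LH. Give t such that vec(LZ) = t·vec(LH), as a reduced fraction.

Assign R = (0, 0), B = (1, 0), Y = (0, 1), Q = (-1, -2) — the answer is frame-independent, so this choice is without loss of generality.
1. L lies on line RQ with RL:LQ = 4:5 ⇒ L = (-4/9, -8/9)
2. H lies on line BQ with BH:HQ = 4:(-3) ⇒ H = (-7, -8)
through R parallel to LB: direction (13/9, 8/9); meets LH at Z = (13/15, 8/15)
Z = L + t·(H−L) with t = -1/5

t = -1/5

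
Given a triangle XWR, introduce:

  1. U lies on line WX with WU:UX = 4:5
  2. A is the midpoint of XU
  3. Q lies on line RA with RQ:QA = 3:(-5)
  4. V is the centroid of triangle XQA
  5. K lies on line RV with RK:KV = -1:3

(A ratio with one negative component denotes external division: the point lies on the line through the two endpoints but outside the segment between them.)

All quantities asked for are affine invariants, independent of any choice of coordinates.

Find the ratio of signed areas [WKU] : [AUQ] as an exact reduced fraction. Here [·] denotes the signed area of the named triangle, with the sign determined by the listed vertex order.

[WKU]:[AUQ] = 52/75

Assign X = (0, 0), W = (1, 0), R = (0, 1) — the answer is frame-independent, so this choice is without loss of generality.
1. U lies on line WX with WU:UX = 4:5 ⇒ U = (5/9, 0)
2. A is the midpoint of XU ⇒ A = (5/18, 0)
3. Q lies on line RA with RQ:QA = 3:(-5) ⇒ Q = (-5/12, 5/2)
4. V is the centroid of triangle XQA ⇒ V = (-5/108, 5/6)
5. K lies on line RV with RK:KV = -1:3 ⇒ K = (5/216, 13/12)
2·[WKU] = 13/27, 2·[AUQ] = 25/36
[WKU]:[AUQ] = 13/27:25/36 = 52/75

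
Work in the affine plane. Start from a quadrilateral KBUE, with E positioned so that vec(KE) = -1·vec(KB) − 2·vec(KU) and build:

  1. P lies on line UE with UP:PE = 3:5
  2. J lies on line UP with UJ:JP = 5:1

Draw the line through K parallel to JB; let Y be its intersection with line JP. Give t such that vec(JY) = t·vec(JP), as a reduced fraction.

Choose coordinates K = (0, 0), B = (1, 0), U = (0, 1), E = (-1, -2).
1. P lies on line UE with UP:PE = 3:5 ⇒ P = (-3/8, -1/8)
2. J lies on line UP with UJ:JP = 5:1 ⇒ J = (-5/16, 1/16)
through K parallel to JB: direction (21/16, -1/16); meets JP at Y = (-21/64, 1/64)
Y = J + t·(P−J) with t = 1/4

t = 1/4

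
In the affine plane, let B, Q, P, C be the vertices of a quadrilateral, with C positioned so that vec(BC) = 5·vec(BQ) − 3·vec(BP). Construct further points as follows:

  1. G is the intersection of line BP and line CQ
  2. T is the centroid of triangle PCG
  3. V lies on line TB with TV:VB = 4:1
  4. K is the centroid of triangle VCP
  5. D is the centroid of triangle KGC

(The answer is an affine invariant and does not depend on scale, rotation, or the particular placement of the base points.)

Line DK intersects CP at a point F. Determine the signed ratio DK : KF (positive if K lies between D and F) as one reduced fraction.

DK:KF = -53/147

Set B = (0, 0), Q = (1, 0), P = (0, 1), C = (5, -3); any affine frame gives the same invariant.
1. G is the intersection of line BP and line CQ ⇒ G = (0, 3/4)
2. T is the centroid of triangle PCG ⇒ T = (5/3, -5/12)
3. V lies on line TB with TV:VB = 4:1 ⇒ V = (1/3, -1/12)
4. K is the centroid of triangle VCP ⇒ K = (16/9, -25/36)
5. D is the centroid of triangle KGC ⇒ D = (61/27, -53/54)
line DK meets CP at F = (165/53, -79/53)
K = D + t·(F−D) with t = -53/94, so DK:KF = -53/94:147/94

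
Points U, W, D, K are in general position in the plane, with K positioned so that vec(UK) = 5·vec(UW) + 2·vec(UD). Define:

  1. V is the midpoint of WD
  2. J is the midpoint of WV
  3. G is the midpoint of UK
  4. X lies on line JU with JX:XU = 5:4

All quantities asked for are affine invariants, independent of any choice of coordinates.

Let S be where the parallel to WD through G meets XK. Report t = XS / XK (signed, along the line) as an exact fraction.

t = 55/118

Choose coordinates U = (0, 0), W = (1, 0), D = (0, 1), K = (5, 2).
1. V is the midpoint of WD ⇒ V = (1/2, 1/2)
2. J is the midpoint of WV ⇒ J = (3/4, 1/4)
3. G is the midpoint of UK ⇒ G = (5/2, 1)
4. X lies on line JU with JX:XU = 5:4 ⇒ X = (1/3, 1/9)
through G parallel to WD: direction (-1, 1); meets XK at S = (148/59, 117/118)
S = X + t·(K−X) with t = 55/118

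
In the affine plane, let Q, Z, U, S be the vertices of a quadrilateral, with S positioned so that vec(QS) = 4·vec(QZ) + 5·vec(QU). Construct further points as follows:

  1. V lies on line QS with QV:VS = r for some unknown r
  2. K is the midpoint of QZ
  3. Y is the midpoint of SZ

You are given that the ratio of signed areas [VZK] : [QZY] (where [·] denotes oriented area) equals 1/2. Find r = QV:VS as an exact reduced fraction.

r = -1/3

Work in coordinates with Q = (0, 0), Z = (1, 0), U = (0, 1), S = (4, 5).
1. With QV:VS = r, write λ = r/(r+1) so V = Q + λ·(S−Q); V is affine-linear in λ
2. K is the midpoint of QZ ⇒ K = (1/2, 0)
3. Y is the midpoint of SZ ⇒ Y = (5/2, 5/2)
Every point depending on V is an affine combination of V and λ-independent points, so each such coordinate is linear in λ; the λ² term in each signed area is a multiple of (S−Q)×(S−Q) = 0, so 2·[VZK] and 2·[QZY] are each linear in λ. Evaluating at λ=0 and λ=1:
  2·[VZK] = -5/2·λ,   2·[QZY] = 5/2
So [VZK]:[QZY] = (-5/2·λ) / (5/2). Setting this equal to 1/2:
  -5/2·λ = 1/2·(5/2)  ⇒  λ = -1/2
Then r = λ/(1−λ) = (-1/2)/(3/2) = -1/3. Check: with r = -1/3, V = (-2, -5/2) and [VZK]:[QZY] = 1/2 as required.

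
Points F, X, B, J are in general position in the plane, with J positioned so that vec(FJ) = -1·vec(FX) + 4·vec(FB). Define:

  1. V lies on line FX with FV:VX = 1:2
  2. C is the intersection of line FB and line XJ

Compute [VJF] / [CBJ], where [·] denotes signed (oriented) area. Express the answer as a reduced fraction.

Work in coordinates with F = (0, 0), X = (1, 0), B = (0, 1), J = (-1, 4).
1. V lies on line FX with FV:VX = 1:2 ⇒ V = (1/3, 0)
2. C is the intersection of line FB and line XJ ⇒ C = (0, 2)
2·[VJF] = 4/3, 2·[CBJ] = -1
[VJF]:[CBJ] = 4/3:-1 = -4/3

[VJF]:[CBJ] = -4/3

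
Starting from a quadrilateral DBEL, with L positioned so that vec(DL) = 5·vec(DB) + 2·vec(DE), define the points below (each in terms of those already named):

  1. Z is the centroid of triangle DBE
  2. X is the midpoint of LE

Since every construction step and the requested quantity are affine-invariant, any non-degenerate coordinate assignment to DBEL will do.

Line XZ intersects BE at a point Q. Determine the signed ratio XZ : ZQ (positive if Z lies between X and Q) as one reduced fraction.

Set D = (0, 0), B = (1, 0), E = (0, 1), L = (5, 2); any affine frame gives the same invariant.
1. Z is the centroid of triangle DBE ⇒ Z = (1/3, 1/3)
2. X is the midpoint of LE ⇒ X = (5/2, 3/2)
line XZ meets BE at Q = (11/20, 9/20)
Z = X + t·(Q−X) with t = 10/9, so XZ:ZQ = 10/9:-1/9

XZ:ZQ = -10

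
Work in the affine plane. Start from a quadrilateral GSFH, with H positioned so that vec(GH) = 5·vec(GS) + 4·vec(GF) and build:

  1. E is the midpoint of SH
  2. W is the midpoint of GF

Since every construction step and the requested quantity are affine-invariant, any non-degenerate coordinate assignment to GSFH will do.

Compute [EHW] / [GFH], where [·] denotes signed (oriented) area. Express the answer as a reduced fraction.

Work in coordinates with G = (0, 0), S = (1, 0), F = (0, 1), H = (5, 4).
1. E is the midpoint of SH ⇒ E = (3, 2)
2. W is the midpoint of GF ⇒ W = (0, 1/2)
2·[EHW] = 3, 2·[GFH] = -5
[EHW]:[GFH] = 3:-5 = -3/5

[EHW]:[GFH] = -3/5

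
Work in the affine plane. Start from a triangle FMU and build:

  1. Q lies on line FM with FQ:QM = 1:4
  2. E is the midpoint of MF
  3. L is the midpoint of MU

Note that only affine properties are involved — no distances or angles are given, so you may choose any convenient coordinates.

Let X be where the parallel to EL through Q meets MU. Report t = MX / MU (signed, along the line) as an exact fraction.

Work in coordinates with F = (0, 0), M = (1, 0), U = (0, 1).
1. Q lies on line FM with FQ:QM = 1:4 ⇒ Q = (1/5, 0)
2. E is the midpoint of MF ⇒ E = (1/2, 0)
3. L is the midpoint of MU ⇒ L = (1/2, 1/2)
through Q parallel to EL: direction (0, 1/2); meets MU at X = (1/5, 4/5)
X = M + t·(U−M) with t = 4/5

t = 4/5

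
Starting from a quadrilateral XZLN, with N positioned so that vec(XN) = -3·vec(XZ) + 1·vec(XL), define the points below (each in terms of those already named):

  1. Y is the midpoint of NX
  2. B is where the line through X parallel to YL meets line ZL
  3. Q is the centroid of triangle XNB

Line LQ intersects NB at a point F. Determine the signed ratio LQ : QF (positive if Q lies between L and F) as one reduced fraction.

LQ:QF = -11/2

Choose coordinates X = (0, 0), Z = (1, 0), L = (0, 1), N = (-3, 1).
1. Y is the midpoint of NX ⇒ Y = (-3/2, 1/2)
2. B is where the line through X parallel to YL meets line ZL ⇒ B = (3/4, 1/4)
3. Q is the centroid of triangle XNB ⇒ Q = (-3/4, 5/12)
line LQ meets NB at F = (-27/44, 23/44)
Q = L + t·(F−L) with t = 11/9, so LQ:QF = 11/9:-2/9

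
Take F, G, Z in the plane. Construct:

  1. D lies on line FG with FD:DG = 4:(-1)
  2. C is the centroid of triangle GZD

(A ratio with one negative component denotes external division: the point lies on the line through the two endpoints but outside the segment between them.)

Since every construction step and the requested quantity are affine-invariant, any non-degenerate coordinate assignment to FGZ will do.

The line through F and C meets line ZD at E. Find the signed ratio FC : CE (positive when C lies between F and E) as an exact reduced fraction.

FC:CE = 11

Assign F = (0, 0), G = (1, 0), Z = (0, 1) — the answer is frame-independent, so this choice is without loss of generality.
1. D lies on line FG with FD:DG = 4:(-1) ⇒ D = (4/3, 0)
2. C is the centroid of triangle GZD ⇒ C = (7/9, 1/3)
line FC meets ZD at E = (28/33, 4/11)
C = F + t·(E−F) with t = 11/12, so FC:CE = 11/12:1/12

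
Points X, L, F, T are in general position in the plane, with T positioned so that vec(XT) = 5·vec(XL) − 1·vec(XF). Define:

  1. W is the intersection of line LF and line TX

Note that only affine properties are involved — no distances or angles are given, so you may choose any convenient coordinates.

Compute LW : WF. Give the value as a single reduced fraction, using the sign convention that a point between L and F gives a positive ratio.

Work in coordinates with X = (0, 0), L = (1, 0), F = (0, 1), T = (5, -1).
1. W is the intersection of line LF and line TX ⇒ W = (5/4, -1/4)
W = L + t·(F−L) with t = -1/4, so LW:WF = t:(1−t) = -1/4:5/4

LW:WF = -1/5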